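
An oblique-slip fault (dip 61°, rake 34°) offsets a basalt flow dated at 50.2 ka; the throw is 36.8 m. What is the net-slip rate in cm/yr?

dip-slip = throw / sin(dip) = 36.8 / sin(61°) = 42.08 m
net slip = dip-slip / sin(rake) = 42.08 / sin(34°) = 75.24 m
rate = 75.24 m / 50.2 ka = 0.00150 m/yr = 0.150 cm/yr

0.150 cm/yr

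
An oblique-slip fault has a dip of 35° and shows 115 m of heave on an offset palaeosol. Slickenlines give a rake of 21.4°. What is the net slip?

dip-slip = heave / cos(dip) = 115 / cos(35°) = 140.4 m
net slip = dip-slip / sin(rake) = 140.4 / sin(21.4°) = 385 m

385 m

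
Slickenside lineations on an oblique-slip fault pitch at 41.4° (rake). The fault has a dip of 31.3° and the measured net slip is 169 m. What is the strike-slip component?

127 m

strike-slip = net slip × cos(rake) = 169 m × cos(41.4°) = 127 m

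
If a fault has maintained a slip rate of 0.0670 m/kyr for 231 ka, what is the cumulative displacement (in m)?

slip = rate × time = 0.0670 m/kyr × 231 ka = 15.5 m

15.5 m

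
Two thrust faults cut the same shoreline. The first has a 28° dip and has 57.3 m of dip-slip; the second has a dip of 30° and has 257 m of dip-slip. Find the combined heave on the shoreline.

heave_A = 57.3 × cos(28°) = 50.59 m
heave_B = 257 × cos(30°) = 222.6 m
total = 50.59 + 222.6 = 273 m

273 m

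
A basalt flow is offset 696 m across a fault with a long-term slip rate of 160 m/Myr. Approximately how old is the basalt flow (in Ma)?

4.35 Ma

age = offset / rate = 696 m / (160 m/Myr) = 4.35e+06 yr = 4.35 Ma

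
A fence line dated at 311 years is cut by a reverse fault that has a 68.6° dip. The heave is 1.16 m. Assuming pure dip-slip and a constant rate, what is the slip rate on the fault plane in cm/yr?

1.02 cm/yr

dip-slip = heave / cos(dip) = 1.16 m / cos(68.6°) = 3.179 m
rate = 3.179 m / 311 years = 0.0102 m/yr = 1.02 cm/yr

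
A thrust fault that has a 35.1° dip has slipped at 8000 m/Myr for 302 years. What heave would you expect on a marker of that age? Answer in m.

dip-slip = rate × time = 8000 m/Myr × 302 years = 2.416 m
heave = dip-slip × cos(dip) = 2.416 × cos(35.1°) = 1.98 m

1.98 m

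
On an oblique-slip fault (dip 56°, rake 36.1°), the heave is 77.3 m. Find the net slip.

dip-slip = heave / cos(dip) = 77.3 / cos(56°) = 138.2 m
net slip = dip-slip / sin(rake) = 138.2 / sin(36.1°) = 235 m

235 m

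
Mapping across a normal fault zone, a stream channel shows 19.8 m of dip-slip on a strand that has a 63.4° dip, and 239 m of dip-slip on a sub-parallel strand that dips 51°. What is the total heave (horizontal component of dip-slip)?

heave_A = 19.8 × cos(63.4°) = 8.866 m
heave_B = 239 × cos(51°) = 150.4 m
total = 8.866 + 150.4 = 159 m

159 m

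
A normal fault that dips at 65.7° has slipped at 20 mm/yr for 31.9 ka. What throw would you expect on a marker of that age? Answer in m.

dip-slip = rate × time = 20 mm/yr × 31.9 ka = 638 m
throw = dip-slip × sin(dip) = 638 × sin(65.7°) = 581 m

581 m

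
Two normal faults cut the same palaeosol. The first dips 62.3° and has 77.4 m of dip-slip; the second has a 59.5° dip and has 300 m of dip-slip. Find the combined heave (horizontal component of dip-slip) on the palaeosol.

heave_A = 77.4 × cos(62.3°) = 35.98 m
heave_B = 300 × cos(59.5°) = 152.3 m
total = 35.98 + 152.3 = 188 m

188 m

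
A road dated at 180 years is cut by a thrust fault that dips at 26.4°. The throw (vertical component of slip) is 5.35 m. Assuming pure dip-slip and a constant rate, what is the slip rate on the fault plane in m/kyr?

66.8 m/kyr

dip-slip = throw / sin(dip) = 5.35 m / sin(26.4°) = 12.03 m
rate = 12.03 m / 180 years = 0.0668 m/yr = 66.8 m/kyr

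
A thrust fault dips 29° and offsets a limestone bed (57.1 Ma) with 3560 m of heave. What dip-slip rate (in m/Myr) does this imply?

71.3 m/Myr

dip-slip = heave / cos(dip) = 3560 m / cos(29°) = 4070 m
rate = 4070 m / 57.1 Ma = 0.0000713 m/yr = 71.3 m/Myr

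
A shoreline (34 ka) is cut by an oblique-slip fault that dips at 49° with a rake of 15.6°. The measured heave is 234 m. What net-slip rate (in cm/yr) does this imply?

dip-slip = heave / cos(dip) = 234 / cos(49°) = 356.7 m
net slip = dip-slip / sin(rake) = 356.7 / sin(15.6°) = 1326 m
rate = 1326 m / 34 ka = 0.0390 m/yr = 3.90 cm/yr

3.90 cm/yr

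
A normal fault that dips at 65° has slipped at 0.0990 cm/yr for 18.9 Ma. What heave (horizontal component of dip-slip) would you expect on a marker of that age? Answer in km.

7.91 km

dip-slip = rate × time = 0.0990 cm/yr × 18.9 Ma = 18710 m
heave = dip-slip × cos(dip) = 18710 × cos(65°) = 7910 m = 7.91 km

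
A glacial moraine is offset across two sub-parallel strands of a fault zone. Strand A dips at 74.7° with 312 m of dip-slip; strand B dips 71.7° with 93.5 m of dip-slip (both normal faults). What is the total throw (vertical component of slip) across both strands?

throw_A = 312 × sin(74.7°) = 300.9 m
throw_B = 93.5 × sin(71.7°) = 88.77 m
total = 300.9 + 88.77 = 390 m

390 m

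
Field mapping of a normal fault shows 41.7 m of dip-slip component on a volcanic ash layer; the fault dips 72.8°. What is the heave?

heave = dip-slip × cos(dip) = 41.7 m × cos(72.8°) = 12.3 m

12.3 m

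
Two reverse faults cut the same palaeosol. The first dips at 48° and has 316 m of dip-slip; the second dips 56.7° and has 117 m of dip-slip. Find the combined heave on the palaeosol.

heave_A = 316 × cos(48°) = 211.4 m
heave_B = 117 × cos(56.7°) = 64.24 m
total = 211.4 + 64.24 = 276 m

276 m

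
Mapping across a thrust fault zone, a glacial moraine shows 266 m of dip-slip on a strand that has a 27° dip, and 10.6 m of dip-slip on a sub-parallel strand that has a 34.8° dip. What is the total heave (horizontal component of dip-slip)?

246 m

heave_A = 266 × cos(27°) = 237 m
heave_B = 10.6 × cos(34.8°) = 8.704 m
total = 237 + 8.704 = 246 m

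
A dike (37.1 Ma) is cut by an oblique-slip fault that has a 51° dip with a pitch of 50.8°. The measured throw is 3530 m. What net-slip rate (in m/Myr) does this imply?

158 m/Myr

dip-slip = throw / sin(dip) = 3530 / sin(51°) = 4542 m
net slip = dip-slip / sin(rake) = 4542 / sin(50.8°) = 5861 m
rate = 5861 m / 37.1 Ma = 0.000158 m/yr = 158 m/Myr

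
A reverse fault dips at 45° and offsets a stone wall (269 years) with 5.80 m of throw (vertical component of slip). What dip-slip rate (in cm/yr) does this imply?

3.05 cm/yr

dip-slip = throw / sin(dip) = 5.80 m / sin(45°) = 8.202 m
rate = 8.202 m / 269 years = 0.0305 m/yr = 3.05 cm/yr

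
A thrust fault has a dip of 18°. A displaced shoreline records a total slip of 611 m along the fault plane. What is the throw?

throw = dip-slip × sin(dip) = 611 m × sin(18°) = 189 m

189 m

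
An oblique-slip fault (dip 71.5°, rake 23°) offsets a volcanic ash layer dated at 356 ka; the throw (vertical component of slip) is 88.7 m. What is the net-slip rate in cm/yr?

dip-slip = throw / sin(dip) = 88.7 / sin(71.5°) = 93.53 m
net slip = dip-slip / sin(rake) = 93.53 / sin(23°) = 239.4 m
rate = 239.4 m / 356 ka = 0.000672 m/yr = 0.0672 cm/yr

0.0672 cm/yr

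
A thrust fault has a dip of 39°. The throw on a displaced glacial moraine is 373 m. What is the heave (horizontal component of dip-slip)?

461 m

heave = throw / tan(dip) = 373 / tan(39°) = 461 m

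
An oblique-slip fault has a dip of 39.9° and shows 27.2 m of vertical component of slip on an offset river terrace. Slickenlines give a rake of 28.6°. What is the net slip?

dip-slip = throw / sin(dip) = 27.2 / sin(39.9°) = 42.40 m
net slip = dip-slip / sin(rake) = 42.40 / sin(28.6°) = 88.6 m

88.6 m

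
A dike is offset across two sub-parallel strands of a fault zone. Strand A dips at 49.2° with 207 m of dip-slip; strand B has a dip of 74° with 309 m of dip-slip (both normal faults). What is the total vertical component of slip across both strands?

throw_A = 207 × sin(49.2°) = 156.7 m
throw_B = 309 × sin(74°) = 297 m
total = 156.7 + 297 = 454 m

454 m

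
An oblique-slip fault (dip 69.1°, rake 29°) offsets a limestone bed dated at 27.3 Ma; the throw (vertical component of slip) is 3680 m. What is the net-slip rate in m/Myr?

298 m/Myr

dip-slip = throw / sin(dip) = 3680 / sin(69.1°) = 3939 m
net slip = dip-slip / sin(rake) = 3939 / sin(29°) = 8125 m
rate = 8125 m / 27.3 Ma = 0.000298 m/yr = 298 m/Myr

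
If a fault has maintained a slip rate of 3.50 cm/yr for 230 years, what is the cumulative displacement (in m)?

slip = rate × time = 3.50 cm/yr × 230 years = 8.05 m

8.05 m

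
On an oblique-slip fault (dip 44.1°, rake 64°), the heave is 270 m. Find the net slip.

dip-slip = heave / cos(dip) = 270 / cos(44.1°) = 376 m
net slip = dip-slip / sin(rake) = 376 / sin(64°) = 418 m

418 m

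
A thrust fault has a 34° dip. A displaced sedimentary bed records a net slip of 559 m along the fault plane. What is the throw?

313 m

throw = dip-slip × sin(dip) = 559 m × sin(34°) = 313 m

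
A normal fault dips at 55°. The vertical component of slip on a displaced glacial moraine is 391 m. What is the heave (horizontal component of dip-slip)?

heave = throw / tan(dip) = 391 / tan(55°) = 274 m

274 m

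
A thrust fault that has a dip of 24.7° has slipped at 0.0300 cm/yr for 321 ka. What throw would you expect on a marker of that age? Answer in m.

40.2 m

dip-slip = rate × time = 0.0300 cm/yr × 321 ka = 96.30 m
throw = dip-slip × sin(dip) = 96.30 × sin(24.7°) = 40.2 m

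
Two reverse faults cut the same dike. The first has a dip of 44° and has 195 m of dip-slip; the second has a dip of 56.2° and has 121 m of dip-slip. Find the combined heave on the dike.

208 m

heave_A = 195 × cos(44°) = 140.3 m
heave_B = 121 × cos(56.2°) = 67.31 m
total = 140.3 + 67.31 = 208 m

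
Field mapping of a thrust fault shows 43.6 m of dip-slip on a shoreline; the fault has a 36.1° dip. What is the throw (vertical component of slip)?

throw = dip-slip × sin(dip) = 43.6 m × sin(36.1°) = 25.7 m

25.7 m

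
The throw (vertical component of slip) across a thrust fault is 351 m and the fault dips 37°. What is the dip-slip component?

583 m

dip-slip = throw / sin(dip) = 351 / sin(37°) = 583 m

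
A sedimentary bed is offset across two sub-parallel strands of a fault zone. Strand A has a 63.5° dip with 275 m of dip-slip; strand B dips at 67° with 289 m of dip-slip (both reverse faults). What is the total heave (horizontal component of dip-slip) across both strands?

heave_A = 275 × cos(63.5°) = 122.7 m
heave_B = 289 × cos(67°) = 112.9 m
total = 122.7 + 112.9 = 236 m

236 m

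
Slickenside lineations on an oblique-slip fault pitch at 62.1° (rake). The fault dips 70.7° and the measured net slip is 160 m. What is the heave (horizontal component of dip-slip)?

46.7 m

dip-slip = net slip × sin(rake) = 160 m × sin(62.1°) = 141.4 m
heave = dip-slip × cos(dip) = 141.4 × cos(70.7°) = 46.7 m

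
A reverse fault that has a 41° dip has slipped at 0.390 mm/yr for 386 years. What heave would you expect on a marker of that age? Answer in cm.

11.4 cm

dip-slip = rate × time = 0.390 mm/yr × 386 years = 0.1505 m
heave = dip-slip × cos(dip) = 0.1505 × cos(41°) = 0.114 m = 11.4 cm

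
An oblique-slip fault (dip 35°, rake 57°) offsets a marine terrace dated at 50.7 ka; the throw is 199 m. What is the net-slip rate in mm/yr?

dip-slip = throw / sin(dip) = 199 / sin(35°) = 346.9 m
net slip = dip-slip / sin(rake) = 346.9 / sin(57°) = 413.7 m
rate = 413.7 m / 50.7 ka = 0.00816 m/yr = 8.16 mm/yr

8.16 mm/yr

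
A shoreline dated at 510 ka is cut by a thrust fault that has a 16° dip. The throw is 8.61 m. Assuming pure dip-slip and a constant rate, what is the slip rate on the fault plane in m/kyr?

dip-slip = throw / sin(dip) = 8.61 m / sin(16°) = 31.24 m
rate = 31.24 m / 510 ka = 0.0000612 m/yr = 0.0612 m/kyr

0.0612 m/kyr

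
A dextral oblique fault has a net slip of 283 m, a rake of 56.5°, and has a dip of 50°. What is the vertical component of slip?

181 m

dip-slip = net slip × sin(rake) = 283 m × sin(56.5°) = 236 m
throw = dip-slip × sin(dip) = 236 × sin(50°) = 181 m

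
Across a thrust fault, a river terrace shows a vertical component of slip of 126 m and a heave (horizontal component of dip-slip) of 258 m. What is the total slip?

net slip = √(throw² + heave²) = √(126² + 258²) = 287 m

287 m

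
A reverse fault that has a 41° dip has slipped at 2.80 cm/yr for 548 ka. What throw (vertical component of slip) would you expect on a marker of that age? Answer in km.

dip-slip = rate × time = 2.80 cm/yr × 548 ka = 15340 m
throw = dip-slip × sin(dip) = 15340 × sin(41°) = 10100 m = 10.1 km

10.1 km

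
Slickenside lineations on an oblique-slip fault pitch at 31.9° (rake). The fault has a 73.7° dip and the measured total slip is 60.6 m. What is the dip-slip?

32 m

dip-slip = net slip × sin(rake) = 60.6 m × sin(31.9°) = 32 m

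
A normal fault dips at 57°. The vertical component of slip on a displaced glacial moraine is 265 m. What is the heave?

heave = throw / tan(dip) = 265 / tan(57°) = 172 m

172 m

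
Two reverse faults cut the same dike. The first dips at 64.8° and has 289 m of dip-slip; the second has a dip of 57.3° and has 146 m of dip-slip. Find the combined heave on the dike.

heave_A = 289 × cos(64.8°) = 123.1 m
heave_B = 146 × cos(57.3°) = 78.88 m
total = 123.1 + 78.88 = 202 m

202 m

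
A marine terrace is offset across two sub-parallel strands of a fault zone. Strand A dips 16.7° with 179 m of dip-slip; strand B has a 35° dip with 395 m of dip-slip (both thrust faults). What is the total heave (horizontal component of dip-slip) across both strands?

heave_A = 179 × cos(16.7°) = 171.5 m
heave_B = 395 × cos(35°) = 323.6 m
total = 171.5 + 323.6 = 495 m

495 m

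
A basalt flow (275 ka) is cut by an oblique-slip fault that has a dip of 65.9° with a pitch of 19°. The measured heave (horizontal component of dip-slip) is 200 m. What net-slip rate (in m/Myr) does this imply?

5470 m/Myr

dip-slip = heave / cos(dip) = 200 / cos(65.9°) = 489.8 m
net slip = dip-slip / sin(rake) = 489.8 / sin(19°) = 1504 m
rate = 1504 m / 275 ka = 0.00547 m/yr = 5470 m/Myr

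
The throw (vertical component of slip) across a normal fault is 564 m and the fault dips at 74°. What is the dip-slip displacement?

dip-slip = throw / sin(dip) = 564 / sin(74°) = 587 m

587 m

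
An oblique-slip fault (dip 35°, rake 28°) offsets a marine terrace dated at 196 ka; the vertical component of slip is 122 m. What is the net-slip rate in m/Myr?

2310 m/Myr

dip-slip = throw / sin(dip) = 122 / sin(35°) = 212.7 m
net slip = dip-slip / sin(rake) = 212.7 / sin(28°) = 453.1 m
rate = 453.1 m / 196 ka = 0.00231 m/yr = 2310 m/Myr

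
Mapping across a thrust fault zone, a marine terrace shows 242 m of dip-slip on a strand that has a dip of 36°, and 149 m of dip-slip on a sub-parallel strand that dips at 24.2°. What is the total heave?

heave_A = 242 × cos(36°) = 195.8 m
heave_B = 149 × cos(24.2°) = 135.9 m
total = 195.8 + 135.9 = 332 m

332 m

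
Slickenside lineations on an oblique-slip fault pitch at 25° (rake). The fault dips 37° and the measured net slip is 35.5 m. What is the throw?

9.03 m

dip-slip = net slip × sin(rake) = 35.5 m × sin(25°) = 15 m
throw = dip-slip × sin(dip) = 15 × sin(37°) = 9.03 m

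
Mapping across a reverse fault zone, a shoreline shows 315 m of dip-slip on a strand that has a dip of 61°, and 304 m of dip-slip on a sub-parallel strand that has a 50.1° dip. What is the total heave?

348 m

heave_A = 315 × cos(61°) = 152.7 m
heave_B = 304 × cos(50.1°) = 195 m
total = 152.7 + 195 = 348 m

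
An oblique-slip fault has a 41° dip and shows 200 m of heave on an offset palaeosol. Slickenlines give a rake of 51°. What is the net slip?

341 m

dip-slip = heave / cos(dip) = 200 / cos(41°) = 265 m
net slip = dip-slip / sin(rake) = 265 / sin(51°) = 341 m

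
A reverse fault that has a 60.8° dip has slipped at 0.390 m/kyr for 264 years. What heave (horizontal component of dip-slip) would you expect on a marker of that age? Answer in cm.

dip-slip = rate × time = 0.390 m/kyr × 264 years = 0.1030 m
heave = dip-slip × cos(dip) = 0.1030 × cos(60.8°) = 0.0502 m = 5.02 cm

5.02 cm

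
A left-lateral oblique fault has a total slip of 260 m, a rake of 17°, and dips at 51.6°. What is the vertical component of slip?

59.6 m

dip-slip = net slip × sin(rake) = 260 m × sin(17°) = 76.02 m
throw = dip-slip × sin(dip) = 76.02 × sin(51.6°) = 59.6 m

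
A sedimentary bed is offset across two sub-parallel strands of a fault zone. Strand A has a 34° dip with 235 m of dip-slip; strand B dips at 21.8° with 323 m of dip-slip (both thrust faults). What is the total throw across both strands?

251 m

throw_A = 235 × sin(34°) = 131.4 m
throw_B = 323 × sin(21.8°) = 120 m
total = 131.4 + 120 = 251 m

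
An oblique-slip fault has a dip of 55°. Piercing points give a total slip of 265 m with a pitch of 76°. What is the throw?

dip-slip = net slip × sin(rake) = 265 m × sin(76°) = 257.1 m
throw = dip-slip × sin(dip) = 257.1 × sin(55°) = 211 m

211 m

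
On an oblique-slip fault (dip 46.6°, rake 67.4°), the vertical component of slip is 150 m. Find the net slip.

224 m

dip-slip = throw / sin(dip) = 150 / sin(46.6°) = 206.4 m
net slip = dip-slip / sin(rake) = 206.4 / sin(67.4°) = 224 m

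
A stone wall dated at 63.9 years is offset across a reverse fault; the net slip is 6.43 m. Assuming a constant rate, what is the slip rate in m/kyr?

rate = 6.43 m / 63.9 years = 0.101 m/yr = 101 m/kyr

101 m/kyr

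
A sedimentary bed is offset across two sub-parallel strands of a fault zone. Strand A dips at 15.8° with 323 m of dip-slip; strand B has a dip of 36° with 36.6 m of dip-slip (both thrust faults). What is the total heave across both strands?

heave_A = 323 × cos(15.8°) = 310.8 m
heave_B = 36.6 × cos(36°) = 29.61 m
total = 310.8 + 29.61 = 340 m

340 m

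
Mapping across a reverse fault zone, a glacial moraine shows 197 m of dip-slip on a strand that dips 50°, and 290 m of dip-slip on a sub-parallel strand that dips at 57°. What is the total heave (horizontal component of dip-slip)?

heave_A = 197 × cos(50°) = 126.6 m
heave_B = 290 × cos(57°) = 157.9 m
total = 126.6 + 157.9 = 285 m

285 m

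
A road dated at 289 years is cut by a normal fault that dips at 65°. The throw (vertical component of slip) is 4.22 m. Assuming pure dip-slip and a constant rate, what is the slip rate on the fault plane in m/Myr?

16100 m/Myr

dip-slip = throw / sin(dip) = 4.22 m / sin(65°) = 4.656 m
rate = 4.656 m / 289 years = 0.0161 m/yr = 16100 m/Myr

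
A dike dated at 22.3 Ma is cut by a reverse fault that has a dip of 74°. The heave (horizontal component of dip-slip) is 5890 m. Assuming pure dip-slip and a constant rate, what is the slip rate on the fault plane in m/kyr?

0.958 m/kyr

dip-slip = heave / cos(dip) = 5890 m / cos(74°) = 21370 m
rate = 21370 m / 22.3 Ma = 0.000958 m/yr = 0.958 m/kyr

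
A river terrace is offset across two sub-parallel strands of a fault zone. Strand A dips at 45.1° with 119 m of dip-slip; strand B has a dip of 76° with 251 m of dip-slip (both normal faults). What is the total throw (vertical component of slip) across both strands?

throw_A = 119 × sin(45.1°) = 84.29 m
throw_B = 251 × sin(76°) = 243.5 m
total = 84.29 + 243.5 = 328 m

328 m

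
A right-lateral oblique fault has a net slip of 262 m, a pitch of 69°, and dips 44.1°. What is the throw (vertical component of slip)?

170 m

dip-slip = net slip × sin(rake) = 262 m × sin(69°) = 244.6 m
throw = dip-slip × sin(dip) = 244.6 × sin(44.1°) = 170 m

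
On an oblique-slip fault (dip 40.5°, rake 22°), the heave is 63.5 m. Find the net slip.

dip-slip = heave / cos(dip) = 63.5 / cos(40.5°) = 83.51 m
net slip = dip-slip / sin(rake) = 83.51 / sin(22°) = 223 m

223 m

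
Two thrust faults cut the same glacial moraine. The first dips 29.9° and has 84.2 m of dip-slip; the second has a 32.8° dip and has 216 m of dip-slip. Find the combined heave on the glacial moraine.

255 m

heave_A = 84.2 × cos(29.9°) = 72.99 m
heave_B = 216 × cos(32.8°) = 181.6 m
total = 72.99 + 181.6 = 255 m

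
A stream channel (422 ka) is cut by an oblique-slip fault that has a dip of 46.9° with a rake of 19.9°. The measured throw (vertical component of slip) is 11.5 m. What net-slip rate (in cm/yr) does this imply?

dip-slip = throw / sin(dip) = 11.5 / sin(46.9°) = 15.75 m
net slip = dip-slip / sin(rake) = 15.75 / sin(19.9°) = 46.27 m
rate = 46.27 m / 422 ka = 0.000110 m/yr = 0.0110 cm/yr

0.0110 cm/yr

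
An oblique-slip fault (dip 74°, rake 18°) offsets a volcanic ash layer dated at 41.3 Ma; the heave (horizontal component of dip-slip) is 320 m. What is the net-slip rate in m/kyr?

dip-slip = heave / cos(dip) = 320 / cos(74°) = 1161 m
net slip = dip-slip / sin(rake) = 1161 / sin(18°) = 3757 m
rate = 3757 m / 41.3 Ma = 0.0000910 m/yr = 0.0910 m/kyr

0.0910 m/kyr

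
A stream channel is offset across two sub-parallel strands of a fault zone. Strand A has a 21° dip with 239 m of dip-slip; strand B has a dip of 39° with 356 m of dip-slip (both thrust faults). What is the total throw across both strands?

310 m

throw_A = 239 × sin(21°) = 85.65 m
throw_B = 356 × sin(39°) = 224 m
total = 85.65 + 224 = 310 m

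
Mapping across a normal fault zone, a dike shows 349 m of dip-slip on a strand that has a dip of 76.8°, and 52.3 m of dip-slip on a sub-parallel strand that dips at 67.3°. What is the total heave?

heave_A = 349 × cos(76.8°) = 79.69 m
heave_B = 52.3 × cos(67.3°) = 20.18 m
total = 79.69 + 20.18 = 99.9 m

99.9 m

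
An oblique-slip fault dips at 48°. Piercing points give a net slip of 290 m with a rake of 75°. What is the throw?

208 m

dip-slip = net slip × sin(rake) = 290 m × sin(75°) = 280.1 m
throw = dip-slip × sin(dip) = 280.1 × sin(48°) = 208 m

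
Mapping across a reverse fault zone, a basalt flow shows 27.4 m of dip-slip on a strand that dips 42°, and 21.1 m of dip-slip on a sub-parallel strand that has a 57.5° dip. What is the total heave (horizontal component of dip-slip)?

heave_A = 27.4 × cos(42°) = 20.36 m
heave_B = 21.1 × cos(57.5°) = 11.34 m
total = 20.36 + 11.34 = 31.7 m

31.7 m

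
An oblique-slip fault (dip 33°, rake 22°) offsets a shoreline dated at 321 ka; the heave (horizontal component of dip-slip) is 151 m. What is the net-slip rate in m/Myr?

dip-slip = heave / cos(dip) = 151 / cos(33°) = 180 m
net slip = dip-slip / sin(rake) = 180 / sin(22°) = 480.6 m
rate = 480.6 m / 321 ka = 0.00150 m/yr = 1500 m/Myr

1500 m/Myr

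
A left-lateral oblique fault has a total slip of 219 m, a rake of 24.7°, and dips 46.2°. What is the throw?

dip-slip = net slip × sin(rake) = 219 m × sin(24.7°) = 91.51 m
throw = dip-slip × sin(dip) = 91.51 × sin(46.2°) = 66.1 m

66.1 m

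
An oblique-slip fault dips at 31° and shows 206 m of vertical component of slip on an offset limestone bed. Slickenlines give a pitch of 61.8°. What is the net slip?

454 m

dip-slip = throw / sin(dip) = 206 / sin(31°) = 400 m
net slip = dip-slip / sin(rake) = 400 / sin(61.8°) = 454 m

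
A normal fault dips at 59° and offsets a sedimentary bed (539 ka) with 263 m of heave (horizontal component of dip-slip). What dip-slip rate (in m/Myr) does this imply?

dip-slip = heave / cos(dip) = 263 m / cos(59°) = 510.6 m
rate = 510.6 m / 539 ka = 0.000947 m/yr = 947 m/Myr

947 m/Myr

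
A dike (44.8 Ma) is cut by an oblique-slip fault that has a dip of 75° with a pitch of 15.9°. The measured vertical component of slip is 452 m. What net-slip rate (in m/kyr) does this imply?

dip-slip = throw / sin(dip) = 452 / sin(75°) = 467.9 m
net slip = dip-slip / sin(rake) = 467.9 / sin(15.9°) = 1708 m
rate = 1708 m / 44.8 Ma = 0.0000381 m/yr = 0.0381 m/kyr

0.0381 m/kyr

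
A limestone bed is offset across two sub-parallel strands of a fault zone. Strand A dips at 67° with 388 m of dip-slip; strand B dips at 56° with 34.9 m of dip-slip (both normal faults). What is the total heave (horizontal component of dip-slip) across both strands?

171 m

heave_A = 388 × cos(67°) = 151.6 m
heave_B = 34.9 × cos(56°) = 19.52 m
total = 151.6 + 19.52 = 171 m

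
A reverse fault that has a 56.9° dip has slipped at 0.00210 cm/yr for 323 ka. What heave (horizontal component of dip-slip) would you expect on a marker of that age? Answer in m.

dip-slip = rate × time = 0.00210 cm/yr × 323 ka = 6.783 m
heave = dip-slip × cos(dip) = 6.783 × cos(56.9°) = 3.70 m

3.70 m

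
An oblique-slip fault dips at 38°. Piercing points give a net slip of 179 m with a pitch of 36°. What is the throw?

dip-slip = net slip × sin(rake) = 179 m × sin(36°) = 105.2 m
throw = dip-slip × sin(dip) = 105.2 × sin(38°) = 64.8 m

64.8 m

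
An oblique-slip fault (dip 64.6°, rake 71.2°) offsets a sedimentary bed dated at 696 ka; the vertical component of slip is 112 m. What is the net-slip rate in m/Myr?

dip-slip = throw / sin(dip) = 112 / sin(64.6°) = 124 m
net slip = dip-slip / sin(rake) = 124 / sin(71.2°) = 131 m
rate = 131 m / 696 ka = 0.000188 m/yr = 188 m/Myr

188 m/Myr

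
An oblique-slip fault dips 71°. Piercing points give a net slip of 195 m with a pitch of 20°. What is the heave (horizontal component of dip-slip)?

dip-slip = net slip × sin(rake) = 195 m × sin(20°) = 66.69 m
heave = dip-slip × cos(dip) = 66.69 × cos(71°) = 21.7 m

21.7 m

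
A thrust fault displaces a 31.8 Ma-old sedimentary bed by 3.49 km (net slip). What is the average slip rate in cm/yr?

0.0110 cm/yr

rate = 3.49 km / 31.8 Ma = 0.000110 m/yr = 0.0110 cm/yr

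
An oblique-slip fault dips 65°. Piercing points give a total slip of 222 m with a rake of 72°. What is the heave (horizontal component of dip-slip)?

dip-slip = net slip × sin(rake) = 222 m × sin(72°) = 211.1 m
heave = dip-slip × cos(dip) = 211.1 × cos(65°) = 89.2 m

89.2 m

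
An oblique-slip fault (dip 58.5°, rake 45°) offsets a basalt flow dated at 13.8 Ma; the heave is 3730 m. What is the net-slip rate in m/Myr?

dip-slip = heave / cos(dip) = 3730 / cos(58.5°) = 7139 m
net slip = dip-slip / sin(rake) = 7139 / sin(45°) = 10100 m
rate = 10100 m / 13.8 Ma = 0.000732 m/yr = 732 m/Myr

732 m/Myr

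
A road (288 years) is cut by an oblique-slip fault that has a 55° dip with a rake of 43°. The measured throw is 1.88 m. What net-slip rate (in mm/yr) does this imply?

dip-slip = throw / sin(dip) = 1.88 / sin(55°) = 2.295 m
net slip = dip-slip / sin(rake) = 2.295 / sin(43°) = 3.365 m
rate = 3.365 m / 288 years = 0.0117 m/yr = 11.7 mm/yr

11.7 mm/yr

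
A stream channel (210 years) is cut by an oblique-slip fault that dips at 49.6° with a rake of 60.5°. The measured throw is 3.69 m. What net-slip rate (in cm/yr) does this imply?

2.65 cm/yr

dip-slip = throw / sin(dip) = 3.69 / sin(49.6°) = 4.845 m
net slip = dip-slip / sin(rake) = 4.845 / sin(60.5°) = 5.567 m
rate = 5.567 m / 210 years = 0.0265 m/yr = 2.65 cm/yr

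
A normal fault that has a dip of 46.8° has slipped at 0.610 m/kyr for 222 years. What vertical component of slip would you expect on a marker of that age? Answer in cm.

dip-slip = rate × time = 0.610 m/kyr × 222 years = 0.1354 m
throw = dip-slip × sin(dip) = 0.1354 × sin(46.8°) = 0.0987 m = 9.87 cm

9.87 cm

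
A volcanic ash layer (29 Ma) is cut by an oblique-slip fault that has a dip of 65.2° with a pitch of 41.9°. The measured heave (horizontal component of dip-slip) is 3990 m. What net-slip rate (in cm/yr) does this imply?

dip-slip = heave / cos(dip) = 3990 / cos(65.2°) = 9512 m
net slip = dip-slip / sin(rake) = 9512 / sin(41.9°) = 14240 m
rate = 14240 m / 29 Ma = 0.000491 m/yr = 0.0491 cm/yr

0.0491 cm/yr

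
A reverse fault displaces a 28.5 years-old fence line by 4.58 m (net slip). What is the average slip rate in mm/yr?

161 mm/yr

rate = 4.58 m / 28.5 years = 0.161 m/yr = 161 mm/yr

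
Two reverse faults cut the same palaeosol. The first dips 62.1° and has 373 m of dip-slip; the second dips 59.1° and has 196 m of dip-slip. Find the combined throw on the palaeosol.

throw_A = 373 × sin(62.1°) = 329.6 m
throw_B = 196 × sin(59.1°) = 168.2 m
total = 329.6 + 168.2 = 498 m

498 m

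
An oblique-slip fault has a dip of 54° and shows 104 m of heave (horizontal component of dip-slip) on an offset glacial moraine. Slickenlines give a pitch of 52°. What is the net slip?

225 m

dip-slip = heave / cos(dip) = 104 / cos(54°) = 176.9 m
net slip = dip-slip / sin(rake) = 176.9 / sin(52°) = 225 m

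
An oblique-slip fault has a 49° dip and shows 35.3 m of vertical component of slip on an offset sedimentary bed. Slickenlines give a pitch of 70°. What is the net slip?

49.8 m

dip-slip = throw / sin(dip) = 35.3 / sin(49°) = 46.77 m
net slip = dip-slip / sin(rake) = 46.77 / sin(70°) = 49.8 m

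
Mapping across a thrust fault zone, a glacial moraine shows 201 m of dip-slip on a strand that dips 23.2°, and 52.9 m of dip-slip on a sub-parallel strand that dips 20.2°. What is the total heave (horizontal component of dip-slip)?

234 m

heave_A = 201 × cos(23.2°) = 184.7 m
heave_B = 52.9 × cos(20.2°) = 49.65 m
total = 184.7 + 49.65 = 234 m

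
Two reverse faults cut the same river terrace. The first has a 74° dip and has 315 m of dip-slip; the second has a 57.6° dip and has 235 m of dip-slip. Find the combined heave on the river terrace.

heave_A = 315 × cos(74°) = 86.83 m
heave_B = 235 × cos(57.6°) = 125.9 m
total = 86.83 + 125.9 = 213 m

213 m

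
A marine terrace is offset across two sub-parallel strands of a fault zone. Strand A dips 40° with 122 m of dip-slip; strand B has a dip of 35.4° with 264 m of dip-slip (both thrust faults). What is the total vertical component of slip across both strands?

throw_A = 122 × sin(40°) = 78.42 m
throw_B = 264 × sin(35.4°) = 152.9 m
total = 78.42 + 152.9 = 231 m

231 m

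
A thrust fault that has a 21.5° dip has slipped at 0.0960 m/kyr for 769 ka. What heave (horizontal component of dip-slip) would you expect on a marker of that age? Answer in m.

dip-slip = rate × time = 0.0960 m/kyr × 769 ka = 73.82 m
heave = dip-slip × cos(dip) = 73.82 × cos(21.5°) = 68.7 m

68.7 m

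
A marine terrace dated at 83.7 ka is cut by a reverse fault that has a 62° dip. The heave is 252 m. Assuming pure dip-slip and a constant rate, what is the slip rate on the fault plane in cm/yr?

dip-slip = heave / cos(dip) = 252 m / cos(62°) = 536.8 m
rate = 536.8 m / 83.7 ka = 0.00641 m/yr = 0.641 cm/yr

0.641 cm/yr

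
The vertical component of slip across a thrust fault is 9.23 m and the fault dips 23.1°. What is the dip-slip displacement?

23.5 m

dip-slip = throw / sin(dip) = 9.23 / sin(23.1°) = 23.5 m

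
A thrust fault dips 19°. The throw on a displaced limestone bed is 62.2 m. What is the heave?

181 m

heave = throw / tan(dip) = 62.2 / tan(19°) = 181 m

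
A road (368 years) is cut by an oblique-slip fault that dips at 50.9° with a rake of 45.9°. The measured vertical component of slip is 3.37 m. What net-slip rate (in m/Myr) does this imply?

dip-slip = throw / sin(dip) = 3.37 / sin(50.9°) = 4.343 m
net slip = dip-slip / sin(rake) = 4.343 / sin(45.9°) = 6.047 m
rate = 6.047 m / 368 years = 0.0164 m/yr = 16400 m/Myr

16400 m/Myr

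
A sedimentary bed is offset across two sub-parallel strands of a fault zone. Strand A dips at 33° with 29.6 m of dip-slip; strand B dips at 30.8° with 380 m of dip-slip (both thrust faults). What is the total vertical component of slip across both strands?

throw_A = 29.6 × sin(33°) = 16.12 m
throw_B = 380 × sin(30.8°) = 194.6 m
total = 16.12 + 194.6 = 211 m

211 m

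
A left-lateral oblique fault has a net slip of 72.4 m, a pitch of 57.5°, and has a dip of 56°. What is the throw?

50.6 m

dip-slip = net slip × sin(rake) = 72.4 m × sin(57.5°) = 61.06 m
throw = dip-slip × sin(dip) = 61.06 × sin(56°) = 50.6 m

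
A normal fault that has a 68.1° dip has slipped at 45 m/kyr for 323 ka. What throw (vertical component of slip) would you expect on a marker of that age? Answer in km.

dip-slip = rate × time = 45 m/kyr × 323 ka = 14540 m
throw = dip-slip × sin(dip) = 14540 × sin(68.1°) = 13500 m = 13.5 km

13.5 km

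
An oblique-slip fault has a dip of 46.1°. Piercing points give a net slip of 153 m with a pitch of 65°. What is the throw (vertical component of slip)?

99.9 m

dip-slip = net slip × sin(rake) = 153 m × sin(65°) = 138.7 m
throw = dip-slip × sin(dip) = 138.7 × sin(46.1°) = 99.9 m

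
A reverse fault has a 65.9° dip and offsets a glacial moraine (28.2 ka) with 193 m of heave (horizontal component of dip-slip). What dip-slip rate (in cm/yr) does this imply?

1.68 cm/yr

dip-slip = heave / cos(dip) = 193 m / cos(65.9°) = 472.7 m
rate = 472.7 m / 28.2 ka = 0.0168 m/yr = 1.68 cm/yr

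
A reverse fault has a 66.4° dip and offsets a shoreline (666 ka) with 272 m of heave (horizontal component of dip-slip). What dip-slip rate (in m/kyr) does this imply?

dip-slip = heave / cos(dip) = 272 m / cos(66.4°) = 679.4 m
rate = 679.4 m / 666 ka = 0.00102 m/yr = 1.02 m/kyr

1.02 m/kyr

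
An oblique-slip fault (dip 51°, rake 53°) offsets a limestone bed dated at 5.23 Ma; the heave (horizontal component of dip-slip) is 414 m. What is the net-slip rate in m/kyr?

dip-slip = heave / cos(dip) = 414 / cos(51°) = 657.9 m
net slip = dip-slip / sin(rake) = 657.9 / sin(53°) = 823.7 m
rate = 823.7 m / 5.23 Ma = 0.000157 m/yr = 0.157 m/kyr

0.157 m/kyr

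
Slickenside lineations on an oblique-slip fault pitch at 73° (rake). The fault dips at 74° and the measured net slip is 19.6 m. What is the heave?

dip-slip = net slip × sin(rake) = 19.6 m × sin(73°) = 18.74 m
heave = dip-slip × cos(dip) = 18.74 × cos(74°) = 5.17 m

5.17 m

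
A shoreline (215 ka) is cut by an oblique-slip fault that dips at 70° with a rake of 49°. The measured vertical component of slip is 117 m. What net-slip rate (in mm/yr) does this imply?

dip-slip = throw / sin(dip) = 117 / sin(70°) = 124.5 m
net slip = dip-slip / sin(rake) = 124.5 / sin(49°) = 165 m
rate = 165 m / 215 ka = 0.000767 m/yr = 0.767 mm/yr

0.767 mm/yr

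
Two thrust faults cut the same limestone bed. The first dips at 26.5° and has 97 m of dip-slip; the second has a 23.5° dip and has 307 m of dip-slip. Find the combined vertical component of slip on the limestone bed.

166 m

throw_A = 97 × sin(26.5°) = 43.28 m
throw_B = 307 × sin(23.5°) = 122.4 m
total = 43.28 + 122.4 = 166 m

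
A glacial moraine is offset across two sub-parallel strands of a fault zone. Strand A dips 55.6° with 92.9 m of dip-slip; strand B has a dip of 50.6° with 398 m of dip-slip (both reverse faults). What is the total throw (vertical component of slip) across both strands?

throw_A = 92.9 × sin(55.6°) = 76.65 m
throw_B = 398 × sin(50.6°) = 307.5 m
total = 76.65 + 307.5 = 384 m

384 m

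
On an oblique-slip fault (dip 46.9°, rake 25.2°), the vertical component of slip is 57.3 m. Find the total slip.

184 m

dip-slip = throw / sin(dip) = 57.3 / sin(46.9°) = 78.48 m
net slip = dip-slip / sin(rake) = 78.48 / sin(25.2°) = 184 m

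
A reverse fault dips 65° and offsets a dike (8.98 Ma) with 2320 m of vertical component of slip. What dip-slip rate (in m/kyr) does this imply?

dip-slip = throw / sin(dip) = 2320 m / sin(65°) = 2560 m
rate = 2560 m / 8.98 Ma = 0.000285 m/yr = 0.285 m/kyr

0.285 m/kyr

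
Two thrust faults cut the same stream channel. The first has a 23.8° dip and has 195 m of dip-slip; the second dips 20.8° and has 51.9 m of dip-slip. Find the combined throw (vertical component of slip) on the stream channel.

97.1 m

throw_A = 195 × sin(23.8°) = 78.69 m
throw_B = 51.9 × sin(20.8°) = 18.43 m
total = 78.69 + 18.43 = 97.1 m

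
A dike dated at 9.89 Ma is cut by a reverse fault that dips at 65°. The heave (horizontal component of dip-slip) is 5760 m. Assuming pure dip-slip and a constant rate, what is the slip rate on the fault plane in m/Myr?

1380 m/Myr

dip-slip = heave / cos(dip) = 5760 m / cos(65°) = 13630 m
rate = 13630 m / 9.89 Ma = 0.00138 m/yr = 1380 m/Myr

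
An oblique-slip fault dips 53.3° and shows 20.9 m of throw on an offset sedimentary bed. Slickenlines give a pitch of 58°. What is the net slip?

30.7 m

dip-slip = throw / sin(dip) = 20.9 / sin(53.3°) = 26.07 m
net slip = dip-slip / sin(rake) = 26.07 / sin(58°) = 30.7 m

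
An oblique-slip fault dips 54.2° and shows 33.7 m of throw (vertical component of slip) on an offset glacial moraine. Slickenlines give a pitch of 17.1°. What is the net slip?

141 m

dip-slip = throw / sin(dip) = 33.7 / sin(54.2°) = 41.55 m
net slip = dip-slip / sin(rake) = 41.55 / sin(17.1°) = 141 m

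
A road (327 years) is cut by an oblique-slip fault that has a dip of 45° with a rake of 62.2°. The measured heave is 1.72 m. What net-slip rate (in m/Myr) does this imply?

dip-slip = heave / cos(dip) = 1.72 / cos(45°) = 2.432 m
net slip = dip-slip / sin(rake) = 2.432 / sin(62.2°) = 2.750 m
rate = 2.750 m / 327 years = 0.00841 m/yr = 8410 m/Myr

8410 m/Myr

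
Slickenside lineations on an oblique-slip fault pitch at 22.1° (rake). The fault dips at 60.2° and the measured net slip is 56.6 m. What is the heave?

10.6 m

dip-slip = net slip × sin(rake) = 56.6 m × sin(22.1°) = 21.29 m
heave = dip-slip × cos(dip) = 21.29 × cos(60.2°) = 10.6 m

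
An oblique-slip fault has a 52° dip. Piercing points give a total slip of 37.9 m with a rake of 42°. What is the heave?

dip-slip = net slip × sin(rake) = 37.9 m × sin(42°) = 25.36 m
heave = dip-slip × cos(dip) = 25.36 × cos(52°) = 15.6 m

15.6 m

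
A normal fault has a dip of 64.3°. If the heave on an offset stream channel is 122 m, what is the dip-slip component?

281 m

dip-slip = heave / cos(dip) = 122 / cos(64.3°) = 281 m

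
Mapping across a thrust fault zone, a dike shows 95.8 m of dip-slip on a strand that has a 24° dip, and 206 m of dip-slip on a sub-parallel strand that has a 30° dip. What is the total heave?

heave_A = 95.8 × cos(24°) = 87.52 m
heave_B = 206 × cos(30°) = 178.4 m
total = 87.52 + 178.4 = 266 m

266 m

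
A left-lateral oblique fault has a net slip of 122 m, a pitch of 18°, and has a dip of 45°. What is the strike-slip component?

strike-slip = net slip × cos(rake) = 122 m × cos(18°) = 116 m

116 m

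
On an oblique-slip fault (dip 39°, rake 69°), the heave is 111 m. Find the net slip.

dip-slip = heave / cos(dip) = 111 / cos(39°) = 142.8 m
net slip = dip-slip / sin(rake) = 142.8 / sin(69°) = 153 m

153 m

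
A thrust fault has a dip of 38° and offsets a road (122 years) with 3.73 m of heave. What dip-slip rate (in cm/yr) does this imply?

dip-slip = heave / cos(dip) = 3.73 m / cos(38°) = 4.733 m
rate = 4.733 m / 122 years = 0.0388 m/yr = 3.88 cm/yr

3.88 cm/yr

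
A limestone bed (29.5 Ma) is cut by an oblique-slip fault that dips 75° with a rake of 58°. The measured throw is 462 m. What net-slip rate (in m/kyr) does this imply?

0.0191 m/kyr

dip-slip = throw / sin(dip) = 462 / sin(75°) = 478.3 m
net slip = dip-slip / sin(rake) = 478.3 / sin(58°) = 564 m
rate = 564 m / 29.5 Ma = 0.0000191 m/yr = 0.0191 m/kyr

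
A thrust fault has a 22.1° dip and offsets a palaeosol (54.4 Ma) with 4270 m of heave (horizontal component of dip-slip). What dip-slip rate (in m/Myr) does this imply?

dip-slip = heave / cos(dip) = 4270 m / cos(22.1°) = 4609 m
rate = 4609 m / 54.4 Ma = 0.0000847 m/yr = 84.7 m/Myr

84.7 m/Myr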